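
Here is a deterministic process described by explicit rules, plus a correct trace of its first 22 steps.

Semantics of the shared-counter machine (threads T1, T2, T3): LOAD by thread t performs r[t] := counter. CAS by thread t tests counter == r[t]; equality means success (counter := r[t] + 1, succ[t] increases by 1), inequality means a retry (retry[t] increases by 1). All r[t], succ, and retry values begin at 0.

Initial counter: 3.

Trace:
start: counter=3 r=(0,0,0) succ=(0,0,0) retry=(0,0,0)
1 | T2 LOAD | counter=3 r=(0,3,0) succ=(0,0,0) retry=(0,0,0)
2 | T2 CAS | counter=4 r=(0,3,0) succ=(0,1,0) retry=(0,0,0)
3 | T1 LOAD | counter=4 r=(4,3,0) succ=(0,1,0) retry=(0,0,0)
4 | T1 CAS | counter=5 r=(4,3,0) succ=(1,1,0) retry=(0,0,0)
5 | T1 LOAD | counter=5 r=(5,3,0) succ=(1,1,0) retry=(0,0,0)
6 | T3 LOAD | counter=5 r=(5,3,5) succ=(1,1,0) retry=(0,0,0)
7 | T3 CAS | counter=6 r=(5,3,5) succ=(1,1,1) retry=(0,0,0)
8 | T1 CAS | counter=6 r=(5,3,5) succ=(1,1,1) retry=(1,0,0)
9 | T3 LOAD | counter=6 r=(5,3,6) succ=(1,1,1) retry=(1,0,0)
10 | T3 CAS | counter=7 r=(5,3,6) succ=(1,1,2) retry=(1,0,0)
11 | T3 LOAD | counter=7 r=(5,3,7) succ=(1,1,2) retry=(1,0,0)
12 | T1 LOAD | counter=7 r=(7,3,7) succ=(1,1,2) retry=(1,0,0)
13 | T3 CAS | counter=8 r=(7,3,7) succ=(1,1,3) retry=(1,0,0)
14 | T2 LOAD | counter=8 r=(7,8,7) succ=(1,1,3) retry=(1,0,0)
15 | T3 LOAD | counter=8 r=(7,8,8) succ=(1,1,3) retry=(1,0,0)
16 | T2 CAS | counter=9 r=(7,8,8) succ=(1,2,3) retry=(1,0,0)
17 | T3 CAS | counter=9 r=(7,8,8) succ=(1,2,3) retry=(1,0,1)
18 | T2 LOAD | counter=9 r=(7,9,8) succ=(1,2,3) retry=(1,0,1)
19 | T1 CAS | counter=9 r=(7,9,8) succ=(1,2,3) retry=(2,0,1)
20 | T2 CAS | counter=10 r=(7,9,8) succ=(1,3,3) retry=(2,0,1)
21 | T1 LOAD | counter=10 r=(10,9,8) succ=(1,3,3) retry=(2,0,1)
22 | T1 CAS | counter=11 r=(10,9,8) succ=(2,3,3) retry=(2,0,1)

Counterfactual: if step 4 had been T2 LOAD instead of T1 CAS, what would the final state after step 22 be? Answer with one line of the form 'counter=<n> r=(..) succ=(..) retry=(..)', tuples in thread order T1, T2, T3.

(re-executing from step 4 with the substitution; state before step 4: counter=4 r=(4,3,0) succ=(0,1,0) retry=(0,0,0))
4 | T2 LOAD | counter=4 r=(4,4,0) succ=(0,1,0) retry=(0,0,0)
5 | T1 LOAD | counter=4 r=(4,4,0) succ=(0,1,0) retry=(0,0,0)
6 | T3 LOAD | counter=4 r=(4,4,4) succ=(0,1,0) retry=(0,0,0)
7 | T3 CAS | counter=5 r=(4,4,4) succ=(0,1,1) retry=(0,0,0)
8 | T1 CAS | counter=5 r=(4,4,4) succ=(0,1,1) retry=(1,0,0)
9 | T3 LOAD | counter=5 r=(4,4,5) succ=(0,1,1) retry=(1,0,0)
10 | T3 CAS | counter=6 r=(4,4,5) succ=(0,1,2) retry=(1,0,0)
11 | T3 LOAD | counter=6 r=(4,4,6) succ=(0,1,2) retry=(1,0,0)
12 | T1 LOAD | counter=6 r=(6,4,6) succ=(0,1,2) retry=(1,0,0)
13 | T3 CAS | counter=7 r=(6,4,6) succ=(0,1,3) retry=(1,0,0)
14 | T2 LOAD | counter=7 r=(6,7,6) succ=(0,1,3) retry=(1,0,0)
15 | T3 LOAD | counter=7 r=(6,7,7) succ=(0,1,3) retry=(1,0,0)
16 | T2 CAS | counter=8 r=(6,7,7) succ=(0,2,3) retry=(1,0,0)
17 | T3 CAS | counter=8 r=(6,7,7) succ=(0,2,3) retry=(1,0,1)
18 | T2 LOAD | counter=8 r=(6,8,7) succ=(0,2,3) retry=(1,0,1)
19 | T1 CAS | counter=8 r=(6,8,7) succ=(0,2,3) retry=(2,0,1)
20 | T2 CAS | counter=9 r=(6,8,7) succ=(0,3,3) retry=(2,0,1)
21 | T1 LOAD | counter=9 r=(9,8,7) succ=(0,3,3) retry=(2,0,1)
22 | T1 CAS | counter=10 r=(9,8,7) succ=(1,3,3) retry=(2,0,1)

counter=10 r=(9,8,7) succ=(1,3,3) retry=(2,0,1)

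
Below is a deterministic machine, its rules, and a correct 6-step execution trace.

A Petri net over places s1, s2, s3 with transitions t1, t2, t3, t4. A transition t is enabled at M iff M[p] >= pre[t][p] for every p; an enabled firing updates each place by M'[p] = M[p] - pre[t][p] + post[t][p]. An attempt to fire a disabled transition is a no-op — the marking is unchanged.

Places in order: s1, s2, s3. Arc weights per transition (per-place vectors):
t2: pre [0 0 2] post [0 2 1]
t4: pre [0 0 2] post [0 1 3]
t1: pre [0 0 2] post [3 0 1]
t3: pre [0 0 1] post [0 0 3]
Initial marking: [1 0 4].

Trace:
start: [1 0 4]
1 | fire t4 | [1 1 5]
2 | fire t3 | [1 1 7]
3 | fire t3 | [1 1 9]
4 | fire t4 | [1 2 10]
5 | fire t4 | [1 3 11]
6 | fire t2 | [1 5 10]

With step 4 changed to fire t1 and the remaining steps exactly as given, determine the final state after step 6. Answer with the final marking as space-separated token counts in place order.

(re-executing from step 4 with the substitution; state before step 4: [1 1 9])
4 | fire t1 | [4 1 8]
5 | fire t4 | [4 2 9]
6 | fire t2 | [4 4 8]

4 4 8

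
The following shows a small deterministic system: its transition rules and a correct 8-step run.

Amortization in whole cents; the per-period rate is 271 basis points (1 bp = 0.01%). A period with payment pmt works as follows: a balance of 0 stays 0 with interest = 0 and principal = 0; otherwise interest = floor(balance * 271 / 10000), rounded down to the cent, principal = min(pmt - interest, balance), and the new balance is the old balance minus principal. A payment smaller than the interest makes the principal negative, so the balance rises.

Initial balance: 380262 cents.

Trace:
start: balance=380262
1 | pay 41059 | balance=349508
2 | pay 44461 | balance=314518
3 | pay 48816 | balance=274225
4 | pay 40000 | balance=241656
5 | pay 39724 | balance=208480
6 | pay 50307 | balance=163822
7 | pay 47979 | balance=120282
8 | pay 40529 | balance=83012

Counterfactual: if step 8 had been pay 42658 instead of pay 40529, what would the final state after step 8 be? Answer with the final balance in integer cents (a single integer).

80883

(re-executing from step 8 with the substitution; state before step 8: balance=120282)
8 | pay 42658 | balance=80883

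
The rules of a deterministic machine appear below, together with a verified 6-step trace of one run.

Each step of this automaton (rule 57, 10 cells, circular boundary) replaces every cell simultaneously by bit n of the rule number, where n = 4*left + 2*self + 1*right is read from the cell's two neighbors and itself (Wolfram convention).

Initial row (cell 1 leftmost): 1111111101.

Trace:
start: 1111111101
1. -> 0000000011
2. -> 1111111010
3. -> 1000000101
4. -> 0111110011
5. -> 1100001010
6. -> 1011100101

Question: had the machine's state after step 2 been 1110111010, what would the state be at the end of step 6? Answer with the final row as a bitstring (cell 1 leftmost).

state after step 2 := 1110111010
3. -> 1001100101
4. -> 0101010011
5. -> 1010101010
6. -> 0101010101

0101010101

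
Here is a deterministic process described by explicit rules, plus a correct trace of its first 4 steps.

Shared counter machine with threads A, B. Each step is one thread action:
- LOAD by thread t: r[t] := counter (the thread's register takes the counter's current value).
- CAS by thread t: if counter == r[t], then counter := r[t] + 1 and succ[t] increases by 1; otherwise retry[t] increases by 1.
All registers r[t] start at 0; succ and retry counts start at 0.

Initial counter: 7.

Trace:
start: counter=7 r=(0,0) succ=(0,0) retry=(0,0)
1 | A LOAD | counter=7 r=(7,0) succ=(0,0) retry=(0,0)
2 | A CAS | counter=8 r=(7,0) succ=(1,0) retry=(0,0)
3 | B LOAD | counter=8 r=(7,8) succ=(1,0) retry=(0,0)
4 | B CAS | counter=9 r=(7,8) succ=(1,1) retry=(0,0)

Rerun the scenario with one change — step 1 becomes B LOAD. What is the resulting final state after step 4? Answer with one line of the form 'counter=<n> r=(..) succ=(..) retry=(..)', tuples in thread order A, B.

counter=8 r=(0,7) succ=(0,1) retry=(1,0)

(re-executing from step 1 with the substitution; state before step 1: counter=7 r=(0,0) succ=(0,0) retry=(0,0))
1 | B LOAD | counter=7 r=(0,7) succ=(0,0) retry=(0,0)
2 | A CAS | counter=7 r=(0,7) succ=(0,0) retry=(1,0)
3 | B LOAD | counter=7 r=(0,7) succ=(0,0) retry=(1,0)
4 | B CAS | counter=8 r=(0,7) succ=(0,1) retry=(1,0)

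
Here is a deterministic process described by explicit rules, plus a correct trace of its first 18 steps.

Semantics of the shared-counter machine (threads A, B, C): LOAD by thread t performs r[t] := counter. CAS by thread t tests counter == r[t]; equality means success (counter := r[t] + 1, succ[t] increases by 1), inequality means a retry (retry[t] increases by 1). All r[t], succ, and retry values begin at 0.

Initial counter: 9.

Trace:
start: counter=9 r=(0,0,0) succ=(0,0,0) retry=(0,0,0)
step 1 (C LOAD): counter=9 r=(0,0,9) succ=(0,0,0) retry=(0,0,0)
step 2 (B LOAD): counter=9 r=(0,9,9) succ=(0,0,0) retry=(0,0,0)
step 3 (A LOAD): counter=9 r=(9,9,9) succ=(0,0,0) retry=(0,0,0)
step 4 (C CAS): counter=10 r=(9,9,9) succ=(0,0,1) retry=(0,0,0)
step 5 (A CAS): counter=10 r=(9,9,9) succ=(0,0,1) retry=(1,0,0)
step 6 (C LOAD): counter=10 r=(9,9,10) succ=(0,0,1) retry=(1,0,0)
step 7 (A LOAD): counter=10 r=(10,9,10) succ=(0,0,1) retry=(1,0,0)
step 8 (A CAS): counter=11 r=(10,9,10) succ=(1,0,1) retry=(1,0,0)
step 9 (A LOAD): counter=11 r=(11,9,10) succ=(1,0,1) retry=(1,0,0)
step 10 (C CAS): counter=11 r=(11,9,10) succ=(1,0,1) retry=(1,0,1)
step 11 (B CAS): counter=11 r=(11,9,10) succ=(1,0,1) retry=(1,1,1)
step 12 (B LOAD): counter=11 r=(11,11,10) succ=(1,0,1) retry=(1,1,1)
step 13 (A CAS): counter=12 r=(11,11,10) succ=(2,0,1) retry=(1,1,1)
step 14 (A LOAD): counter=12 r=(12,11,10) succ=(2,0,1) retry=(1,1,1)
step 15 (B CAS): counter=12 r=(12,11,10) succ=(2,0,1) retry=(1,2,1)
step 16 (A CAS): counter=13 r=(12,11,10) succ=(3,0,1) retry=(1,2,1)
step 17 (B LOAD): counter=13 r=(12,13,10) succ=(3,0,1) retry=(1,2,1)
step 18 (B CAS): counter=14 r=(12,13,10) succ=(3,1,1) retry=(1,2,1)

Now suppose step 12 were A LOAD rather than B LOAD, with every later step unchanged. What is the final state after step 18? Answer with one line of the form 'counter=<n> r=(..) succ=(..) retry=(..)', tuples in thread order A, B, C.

(re-executing from step 12 with the substitution; state before step 12: counter=11 r=(11,9,10) succ=(1,0,1) retry=(1,1,1))
step 12 (A LOAD): counter=11 r=(11,9,10) succ=(1,0,1) retry=(1,1,1)
step 13 (A CAS): counter=12 r=(11,9,10) succ=(2,0,1) retry=(1,1,1)
step 14 (A LOAD): counter=12 r=(12,9,10) succ=(2,0,1) retry=(1,1,1)
step 15 (B CAS): counter=12 r=(12,9,10) succ=(2,0,1) retry=(1,2,1)
step 16 (A CAS): counter=13 r=(12,9,10) succ=(3,0,1) retry=(1,2,1)
step 17 (B LOAD): counter=13 r=(12,13,10) succ=(3,0,1) retry=(1,2,1)
step 18 (B CAS): counter=14 r=(12,13,10) succ=(3,1,1) retry=(1,2,1)

counter=14 r=(12,13,10) succ=(3,1,1) retry=(1,2,1)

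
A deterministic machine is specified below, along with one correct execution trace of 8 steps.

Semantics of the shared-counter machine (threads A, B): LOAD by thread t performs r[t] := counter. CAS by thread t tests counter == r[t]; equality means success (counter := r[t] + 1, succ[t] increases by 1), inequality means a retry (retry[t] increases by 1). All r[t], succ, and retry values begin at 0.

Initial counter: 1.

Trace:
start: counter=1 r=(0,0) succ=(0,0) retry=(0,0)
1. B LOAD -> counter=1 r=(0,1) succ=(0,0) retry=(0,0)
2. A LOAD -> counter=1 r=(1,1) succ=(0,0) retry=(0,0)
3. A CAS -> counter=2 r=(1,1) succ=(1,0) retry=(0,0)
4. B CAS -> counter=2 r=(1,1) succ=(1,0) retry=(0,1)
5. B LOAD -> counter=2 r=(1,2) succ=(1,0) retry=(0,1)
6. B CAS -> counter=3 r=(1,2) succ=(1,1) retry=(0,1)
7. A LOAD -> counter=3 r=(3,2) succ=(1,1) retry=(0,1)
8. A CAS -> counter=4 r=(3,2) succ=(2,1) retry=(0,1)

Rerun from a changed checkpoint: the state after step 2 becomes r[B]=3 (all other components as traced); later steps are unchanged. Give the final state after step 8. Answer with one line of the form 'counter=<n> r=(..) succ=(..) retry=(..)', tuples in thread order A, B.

counter=4 r=(3,2) succ=(2,1) retry=(0,1)

state after step 2 := counter=1 r=(1,3) succ=(0,0) retry=(0,0)
3. A CAS -> counter=2 r=(1,3) succ=(1,0) retry=(0,0)
4. B CAS -> counter=2 r=(1,3) succ=(1,0) retry=(0,1)
5. B LOAD -> counter=2 r=(1,2) succ=(1,0) retry=(0,1)
6. B CAS -> counter=3 r=(1,2) succ=(1,1) retry=(0,1)
7. A LOAD -> counter=3 r=(3,2) succ=(1,1) retry=(0,1)
8. A CAS -> counter=4 r=(3,2) succ=(2,1) retry=(0,1)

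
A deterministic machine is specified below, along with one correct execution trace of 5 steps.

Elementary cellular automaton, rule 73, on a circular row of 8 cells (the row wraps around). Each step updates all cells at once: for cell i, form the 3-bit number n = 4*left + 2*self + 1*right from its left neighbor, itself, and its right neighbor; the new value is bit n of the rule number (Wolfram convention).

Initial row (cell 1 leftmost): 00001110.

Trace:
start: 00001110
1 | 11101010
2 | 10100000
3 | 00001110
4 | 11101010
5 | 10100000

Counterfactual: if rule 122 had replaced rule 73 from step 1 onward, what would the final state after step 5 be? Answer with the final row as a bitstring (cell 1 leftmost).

(re-executing steps 1..5 under rule 122; state before step 1: 00001110)
1 | 00011011
2 | 10111111
3 | 11100000
4 | 10110001
5 | 11111011

11111011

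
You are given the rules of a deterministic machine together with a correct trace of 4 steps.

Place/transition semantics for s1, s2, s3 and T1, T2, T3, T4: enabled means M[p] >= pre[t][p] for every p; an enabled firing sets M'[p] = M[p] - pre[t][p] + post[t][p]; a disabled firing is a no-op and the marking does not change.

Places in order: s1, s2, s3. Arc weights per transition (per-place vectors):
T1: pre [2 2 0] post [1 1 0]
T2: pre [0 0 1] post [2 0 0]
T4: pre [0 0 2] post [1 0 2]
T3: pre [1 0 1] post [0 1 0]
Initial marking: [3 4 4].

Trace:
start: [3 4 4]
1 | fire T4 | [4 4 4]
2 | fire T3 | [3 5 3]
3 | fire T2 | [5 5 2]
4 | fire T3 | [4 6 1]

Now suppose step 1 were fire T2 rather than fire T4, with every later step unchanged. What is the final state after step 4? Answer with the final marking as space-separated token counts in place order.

5 6 0

(re-executing from step 1 with the substitution; state before step 1: [3 4 4])
1 | fire T2 | [5 4 3]
2 | fire T3 | [4 5 2]
3 | fire T2 | [6 5 1]
4 | fire T3 | [5 6 0]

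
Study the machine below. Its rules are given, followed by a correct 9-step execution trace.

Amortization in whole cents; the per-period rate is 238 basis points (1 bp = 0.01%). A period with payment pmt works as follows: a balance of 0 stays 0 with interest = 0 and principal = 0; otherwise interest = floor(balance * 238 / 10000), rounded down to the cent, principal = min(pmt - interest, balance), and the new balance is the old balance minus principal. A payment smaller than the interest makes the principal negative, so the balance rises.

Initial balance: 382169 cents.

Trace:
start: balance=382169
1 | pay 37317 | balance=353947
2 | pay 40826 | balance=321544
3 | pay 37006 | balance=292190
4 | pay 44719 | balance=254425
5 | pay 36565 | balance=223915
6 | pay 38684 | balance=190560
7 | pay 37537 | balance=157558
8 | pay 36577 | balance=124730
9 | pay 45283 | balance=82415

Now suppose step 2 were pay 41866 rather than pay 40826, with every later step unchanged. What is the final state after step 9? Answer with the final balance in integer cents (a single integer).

81189

(re-executing from step 2 with the substitution; state before step 2: balance=353947)
2 | pay 41866 | balance=320504
3 | pay 37006 | balance=291125
4 | pay 44719 | balance=253334
5 | pay 36565 | balance=222798
6 | pay 38684 | balance=189416
7 | pay 37537 | balance=156387
8 | pay 36577 | balance=123532
9 | pay 45283 | balance=81189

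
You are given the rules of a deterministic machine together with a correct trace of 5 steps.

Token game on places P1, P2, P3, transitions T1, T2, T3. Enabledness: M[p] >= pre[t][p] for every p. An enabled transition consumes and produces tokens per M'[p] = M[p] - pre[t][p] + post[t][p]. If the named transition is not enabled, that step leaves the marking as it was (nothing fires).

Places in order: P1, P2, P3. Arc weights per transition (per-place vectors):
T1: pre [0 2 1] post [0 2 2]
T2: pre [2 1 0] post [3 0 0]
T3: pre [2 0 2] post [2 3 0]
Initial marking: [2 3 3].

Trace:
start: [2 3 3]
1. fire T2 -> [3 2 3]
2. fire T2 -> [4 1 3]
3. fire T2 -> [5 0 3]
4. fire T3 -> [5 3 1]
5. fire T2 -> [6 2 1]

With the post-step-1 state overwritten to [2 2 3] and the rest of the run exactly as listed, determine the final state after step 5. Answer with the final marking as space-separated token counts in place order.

5 2 1

state after step 1 := [2 2 3]
2. fire T2 -> [3 1 3]
3. fire T2 -> [4 0 3]
4. fire T3 -> [4 3 1]
5. fire T2 -> [5 2 1]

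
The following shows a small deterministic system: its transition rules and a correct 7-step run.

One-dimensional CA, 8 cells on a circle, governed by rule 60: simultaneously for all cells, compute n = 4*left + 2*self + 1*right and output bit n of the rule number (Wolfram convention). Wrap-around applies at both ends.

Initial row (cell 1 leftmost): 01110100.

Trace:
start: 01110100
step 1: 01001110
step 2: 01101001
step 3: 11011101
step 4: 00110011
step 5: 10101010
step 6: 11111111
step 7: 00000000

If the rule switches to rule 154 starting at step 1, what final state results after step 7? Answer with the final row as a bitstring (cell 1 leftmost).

00111000

(re-executing steps 1..7 under rule 154; state before step 1: 01110100)
step 1: 11100010
step 2: 11010100
step 3: 10000011
step 4: 01000111
step 5: 00101110
step 6: 01001101
step 7: 00111000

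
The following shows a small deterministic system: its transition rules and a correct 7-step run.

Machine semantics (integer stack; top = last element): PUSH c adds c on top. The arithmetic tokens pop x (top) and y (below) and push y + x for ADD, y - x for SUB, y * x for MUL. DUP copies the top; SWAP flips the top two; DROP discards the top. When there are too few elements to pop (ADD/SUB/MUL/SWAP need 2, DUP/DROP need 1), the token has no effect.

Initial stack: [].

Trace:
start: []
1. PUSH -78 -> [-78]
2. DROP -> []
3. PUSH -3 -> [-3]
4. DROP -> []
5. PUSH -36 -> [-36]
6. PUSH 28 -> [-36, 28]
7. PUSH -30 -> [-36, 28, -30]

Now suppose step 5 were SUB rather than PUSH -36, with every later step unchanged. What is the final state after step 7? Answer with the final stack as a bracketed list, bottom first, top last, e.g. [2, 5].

[28, -30]

(re-executing from step 5 with the substitution; state before step 5: [])
5. SUB -> []
6. PUSH 28 -> [28]
7. PUSH -30 -> [28, -30]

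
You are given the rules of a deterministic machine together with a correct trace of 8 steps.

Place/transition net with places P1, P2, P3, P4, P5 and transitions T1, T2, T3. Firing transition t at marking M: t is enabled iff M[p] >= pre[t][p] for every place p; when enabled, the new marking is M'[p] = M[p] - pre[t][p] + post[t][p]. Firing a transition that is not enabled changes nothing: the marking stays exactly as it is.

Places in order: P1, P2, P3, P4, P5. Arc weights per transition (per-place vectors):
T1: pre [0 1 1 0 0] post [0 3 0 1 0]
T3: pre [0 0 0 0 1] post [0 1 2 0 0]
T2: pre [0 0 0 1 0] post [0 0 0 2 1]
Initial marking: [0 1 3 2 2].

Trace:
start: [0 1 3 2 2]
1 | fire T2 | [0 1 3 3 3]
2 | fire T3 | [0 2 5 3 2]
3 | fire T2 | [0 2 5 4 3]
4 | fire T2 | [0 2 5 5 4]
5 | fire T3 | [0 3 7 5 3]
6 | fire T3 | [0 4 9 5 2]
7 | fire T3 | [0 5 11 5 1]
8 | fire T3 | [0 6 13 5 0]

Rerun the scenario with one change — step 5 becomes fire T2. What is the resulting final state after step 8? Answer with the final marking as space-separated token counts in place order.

0 5 11 6 2

(re-executing from step 5 with the substitution; state before step 5: [0 2 5 5 4])
5 | fire T2 | [0 2 5 6 5]
6 | fire T3 | [0 3 7 6 4]
7 | fire T3 | [0 4 9 6 3]
8 | fire T3 | [0 5 11 6 2]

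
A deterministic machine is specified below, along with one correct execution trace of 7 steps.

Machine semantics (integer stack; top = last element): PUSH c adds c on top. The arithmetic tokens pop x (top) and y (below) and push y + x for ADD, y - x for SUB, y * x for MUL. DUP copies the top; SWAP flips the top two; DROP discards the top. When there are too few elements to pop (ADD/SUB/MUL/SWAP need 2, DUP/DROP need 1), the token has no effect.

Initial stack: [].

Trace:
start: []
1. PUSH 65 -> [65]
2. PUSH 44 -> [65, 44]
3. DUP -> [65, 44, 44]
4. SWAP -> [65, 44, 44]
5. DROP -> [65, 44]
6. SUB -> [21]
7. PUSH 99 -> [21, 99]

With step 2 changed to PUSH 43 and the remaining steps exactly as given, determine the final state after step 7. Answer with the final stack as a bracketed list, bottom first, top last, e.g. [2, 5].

(re-executing from step 2 with the substitution; state before step 2: [65])
2. PUSH 43 -> [65, 43]
3. DUP -> [65, 43, 43]
4. SWAP -> [65, 43, 43]
5. DROP -> [65, 43]
6. SUB -> [22]
7. PUSH 99 -> [22, 99]

[22, 99]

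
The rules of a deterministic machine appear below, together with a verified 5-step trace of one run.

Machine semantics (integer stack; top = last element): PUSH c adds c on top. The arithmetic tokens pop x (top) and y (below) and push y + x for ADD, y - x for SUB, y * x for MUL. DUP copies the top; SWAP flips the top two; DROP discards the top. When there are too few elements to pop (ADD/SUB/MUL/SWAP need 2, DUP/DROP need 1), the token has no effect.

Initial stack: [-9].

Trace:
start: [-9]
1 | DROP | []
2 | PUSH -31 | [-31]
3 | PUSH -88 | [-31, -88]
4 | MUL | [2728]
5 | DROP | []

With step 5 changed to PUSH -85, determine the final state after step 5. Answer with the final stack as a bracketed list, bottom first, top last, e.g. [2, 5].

[2728, -85]

(re-executing from step 5 with the substitution; state before step 5: [2728])
5 | PUSH -85 | [2728, -85]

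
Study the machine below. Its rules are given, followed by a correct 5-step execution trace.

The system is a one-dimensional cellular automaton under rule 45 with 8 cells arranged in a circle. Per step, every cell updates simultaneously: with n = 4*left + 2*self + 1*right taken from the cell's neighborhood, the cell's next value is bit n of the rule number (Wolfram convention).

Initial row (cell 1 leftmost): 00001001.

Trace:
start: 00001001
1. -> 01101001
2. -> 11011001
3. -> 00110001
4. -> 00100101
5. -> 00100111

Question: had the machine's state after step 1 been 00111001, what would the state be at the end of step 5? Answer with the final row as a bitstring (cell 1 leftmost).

state after step 1 := 00111001
2. -> 00100001
3. -> 00101101
4. -> 00111011
5. -> 00100110

00100110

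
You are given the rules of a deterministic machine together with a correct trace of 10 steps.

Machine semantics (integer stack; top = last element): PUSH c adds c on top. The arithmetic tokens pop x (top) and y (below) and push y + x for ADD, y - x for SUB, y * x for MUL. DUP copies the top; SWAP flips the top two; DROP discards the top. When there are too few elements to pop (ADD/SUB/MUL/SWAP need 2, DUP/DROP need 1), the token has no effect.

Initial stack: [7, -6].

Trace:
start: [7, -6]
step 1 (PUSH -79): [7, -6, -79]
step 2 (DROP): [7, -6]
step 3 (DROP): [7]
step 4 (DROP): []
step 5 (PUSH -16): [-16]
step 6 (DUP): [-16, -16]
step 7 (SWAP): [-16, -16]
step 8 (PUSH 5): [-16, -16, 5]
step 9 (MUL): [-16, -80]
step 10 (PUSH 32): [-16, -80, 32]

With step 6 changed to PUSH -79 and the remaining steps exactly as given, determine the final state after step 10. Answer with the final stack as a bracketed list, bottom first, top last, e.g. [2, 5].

[-79, -80, 32]

(re-executing from step 6 with the substitution; state before step 6: [-16])
step 6 (PUSH -79): [-16, -79]
step 7 (SWAP): [-79, -16]
step 8 (PUSH 5): [-79, -16, 5]
step 9 (MUL): [-79, -80]
step 10 (PUSH 32): [-79, -80, 32]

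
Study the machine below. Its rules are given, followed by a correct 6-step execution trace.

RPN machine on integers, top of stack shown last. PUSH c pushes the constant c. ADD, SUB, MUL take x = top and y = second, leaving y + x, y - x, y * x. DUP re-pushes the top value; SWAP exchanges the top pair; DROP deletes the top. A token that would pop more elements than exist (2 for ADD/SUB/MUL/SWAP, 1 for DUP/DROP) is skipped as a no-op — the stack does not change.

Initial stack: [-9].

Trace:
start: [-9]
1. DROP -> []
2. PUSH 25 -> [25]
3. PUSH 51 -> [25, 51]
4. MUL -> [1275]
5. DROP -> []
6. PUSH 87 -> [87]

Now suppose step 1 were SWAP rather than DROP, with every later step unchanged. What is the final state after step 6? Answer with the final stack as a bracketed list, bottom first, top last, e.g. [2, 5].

(re-executing from step 1 with the substitution; state before step 1: [-9])
1. SWAP -> [-9]
2. PUSH 25 -> [-9, 25]
3. PUSH 51 -> [-9, 25, 51]
4. MUL -> [-9, 1275]
5. DROP -> [-9]
6. PUSH 87 -> [-9, 87]

[-9, 87]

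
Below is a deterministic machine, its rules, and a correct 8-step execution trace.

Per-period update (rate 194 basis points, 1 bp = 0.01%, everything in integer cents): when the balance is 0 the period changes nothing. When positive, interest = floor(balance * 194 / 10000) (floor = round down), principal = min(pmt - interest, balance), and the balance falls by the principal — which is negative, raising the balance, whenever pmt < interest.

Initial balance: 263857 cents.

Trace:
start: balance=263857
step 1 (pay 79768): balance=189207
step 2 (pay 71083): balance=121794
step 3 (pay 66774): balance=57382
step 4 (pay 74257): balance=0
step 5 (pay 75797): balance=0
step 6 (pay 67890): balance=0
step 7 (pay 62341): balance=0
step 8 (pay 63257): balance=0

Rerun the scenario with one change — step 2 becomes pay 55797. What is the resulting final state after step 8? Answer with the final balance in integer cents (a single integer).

0

(re-executing from step 2 with the substitution; state before step 2: balance=189207)
step 2 (pay 55797): balance=137080
step 3 (pay 66774): balance=72965
step 4 (pay 74257): balance=123
step 5 (pay 75797): balance=0
step 6 (pay 67890): balance=0
step 7 (pay 62341): balance=0
step 8 (pay 63257): balance=0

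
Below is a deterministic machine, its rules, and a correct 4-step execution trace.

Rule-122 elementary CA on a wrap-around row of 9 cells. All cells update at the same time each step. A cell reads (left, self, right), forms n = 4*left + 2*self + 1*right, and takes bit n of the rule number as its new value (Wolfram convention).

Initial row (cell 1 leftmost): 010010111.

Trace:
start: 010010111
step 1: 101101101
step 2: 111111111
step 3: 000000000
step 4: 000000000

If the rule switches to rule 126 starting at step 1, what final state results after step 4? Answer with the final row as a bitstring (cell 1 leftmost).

110011111

(re-executing steps 1..4 under rule 126; state before step 1: 010010111)
step 1: 111111101
step 2: 000000111
step 3: 100001101
step 4: 110011111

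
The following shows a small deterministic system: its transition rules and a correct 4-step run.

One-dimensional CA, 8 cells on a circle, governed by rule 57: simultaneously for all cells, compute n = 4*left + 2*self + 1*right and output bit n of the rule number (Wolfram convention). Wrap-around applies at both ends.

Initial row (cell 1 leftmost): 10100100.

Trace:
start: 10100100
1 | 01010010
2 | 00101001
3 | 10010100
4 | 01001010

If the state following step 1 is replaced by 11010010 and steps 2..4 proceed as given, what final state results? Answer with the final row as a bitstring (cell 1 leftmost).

10101010

state after step 1 := 11010010
2 | 10101001
3 | 01010101
4 | 10101010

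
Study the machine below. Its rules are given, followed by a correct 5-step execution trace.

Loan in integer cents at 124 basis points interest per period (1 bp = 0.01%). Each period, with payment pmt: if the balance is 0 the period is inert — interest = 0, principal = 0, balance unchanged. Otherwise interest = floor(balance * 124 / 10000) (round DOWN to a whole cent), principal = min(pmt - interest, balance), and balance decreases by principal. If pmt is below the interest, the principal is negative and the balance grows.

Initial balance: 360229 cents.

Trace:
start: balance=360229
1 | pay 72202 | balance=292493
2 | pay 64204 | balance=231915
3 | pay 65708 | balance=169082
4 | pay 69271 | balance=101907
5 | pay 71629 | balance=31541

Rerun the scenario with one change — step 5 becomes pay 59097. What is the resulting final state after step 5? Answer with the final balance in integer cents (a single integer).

44073

(re-executing from step 5 with the substitution; state before step 5: balance=101907)
5 | pay 59097 | balance=44073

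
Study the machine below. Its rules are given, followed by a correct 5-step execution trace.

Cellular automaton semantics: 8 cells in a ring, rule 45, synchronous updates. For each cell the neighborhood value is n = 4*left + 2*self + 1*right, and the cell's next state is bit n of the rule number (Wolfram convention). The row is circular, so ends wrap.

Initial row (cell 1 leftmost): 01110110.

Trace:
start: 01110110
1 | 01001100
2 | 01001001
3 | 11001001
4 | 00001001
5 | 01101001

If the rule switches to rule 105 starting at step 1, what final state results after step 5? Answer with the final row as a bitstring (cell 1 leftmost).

(re-executing steps 1..5 under rule 105; state before step 1: 01110110)
1 | 01011110
2 | 00110010
3 | 10110000
4 | 01110110
5 | 01011110

01011110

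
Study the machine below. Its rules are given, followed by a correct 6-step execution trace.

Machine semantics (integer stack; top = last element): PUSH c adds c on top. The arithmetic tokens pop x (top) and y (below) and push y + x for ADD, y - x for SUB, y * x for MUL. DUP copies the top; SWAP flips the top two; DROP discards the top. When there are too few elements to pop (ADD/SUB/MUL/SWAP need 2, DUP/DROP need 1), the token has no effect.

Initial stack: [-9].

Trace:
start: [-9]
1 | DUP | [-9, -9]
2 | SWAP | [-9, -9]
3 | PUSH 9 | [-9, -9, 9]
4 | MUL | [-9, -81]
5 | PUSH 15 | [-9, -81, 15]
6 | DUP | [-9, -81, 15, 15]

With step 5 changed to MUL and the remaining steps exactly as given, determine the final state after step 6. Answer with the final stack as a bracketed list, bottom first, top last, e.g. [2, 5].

[729, 729]

(re-executing from step 5 with the substitution; state before step 5: [-9, -81])
5 | MUL | [729]
6 | DUP | [729, 729]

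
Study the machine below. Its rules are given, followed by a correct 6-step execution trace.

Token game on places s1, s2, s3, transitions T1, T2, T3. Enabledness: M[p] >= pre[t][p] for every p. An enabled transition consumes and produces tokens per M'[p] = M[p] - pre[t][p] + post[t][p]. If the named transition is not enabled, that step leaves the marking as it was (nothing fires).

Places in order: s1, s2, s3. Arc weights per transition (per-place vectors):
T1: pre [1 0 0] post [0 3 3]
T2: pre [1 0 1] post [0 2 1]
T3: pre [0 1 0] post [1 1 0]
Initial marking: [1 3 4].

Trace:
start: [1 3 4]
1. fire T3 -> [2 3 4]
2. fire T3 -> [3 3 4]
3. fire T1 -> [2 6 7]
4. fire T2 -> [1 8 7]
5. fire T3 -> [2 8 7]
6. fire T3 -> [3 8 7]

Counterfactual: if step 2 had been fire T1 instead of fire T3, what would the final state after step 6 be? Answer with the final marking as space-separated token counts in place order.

2 9 10

(re-executing from step 2 with the substitution; state before step 2: [2 3 4])
2. fire T1 -> [1 6 7]
3. fire T1 -> [0 9 10]
4. fire T2 -> [0 9 10]
5. fire T3 -> [1 9 10]
6. fire T3 -> [2 9 10]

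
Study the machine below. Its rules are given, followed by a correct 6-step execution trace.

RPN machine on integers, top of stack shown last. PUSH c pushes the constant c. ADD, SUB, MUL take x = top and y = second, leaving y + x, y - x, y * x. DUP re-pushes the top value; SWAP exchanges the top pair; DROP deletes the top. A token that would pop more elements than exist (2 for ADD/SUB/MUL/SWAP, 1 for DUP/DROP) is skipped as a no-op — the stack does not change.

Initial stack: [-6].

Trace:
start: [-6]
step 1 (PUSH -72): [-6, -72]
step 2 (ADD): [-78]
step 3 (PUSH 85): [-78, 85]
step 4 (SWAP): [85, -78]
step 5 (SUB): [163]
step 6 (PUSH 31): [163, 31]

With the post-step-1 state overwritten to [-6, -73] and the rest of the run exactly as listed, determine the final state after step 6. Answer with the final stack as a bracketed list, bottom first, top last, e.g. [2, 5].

[164, 31]

state after step 1 := [-6, -73]
step 2 (ADD): [-79]
step 3 (PUSH 85): [-79, 85]
step 4 (SWAP): [85, -79]
step 5 (SUB): [164]
step 6 (PUSH 31): [164, 31]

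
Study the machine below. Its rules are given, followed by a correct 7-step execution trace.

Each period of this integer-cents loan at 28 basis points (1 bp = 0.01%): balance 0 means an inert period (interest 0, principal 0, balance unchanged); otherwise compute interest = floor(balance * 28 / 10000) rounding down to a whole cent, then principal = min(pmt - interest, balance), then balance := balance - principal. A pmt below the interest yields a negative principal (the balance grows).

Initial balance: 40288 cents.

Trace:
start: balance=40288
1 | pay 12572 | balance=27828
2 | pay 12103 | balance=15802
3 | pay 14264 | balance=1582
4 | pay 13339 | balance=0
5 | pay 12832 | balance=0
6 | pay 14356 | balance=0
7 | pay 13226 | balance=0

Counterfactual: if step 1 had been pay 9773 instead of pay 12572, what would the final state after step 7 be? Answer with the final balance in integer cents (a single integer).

0

(re-executing from step 1 with the substitution; state before step 1: balance=40288)
1 | pay 9773 | balance=30627
2 | pay 12103 | balance=18609
3 | pay 14264 | balance=4397
4 | pay 13339 | balance=0
5 | pay 12832 | balance=0
6 | pay 14356 | balance=0
7 | pay 13226 | balance=0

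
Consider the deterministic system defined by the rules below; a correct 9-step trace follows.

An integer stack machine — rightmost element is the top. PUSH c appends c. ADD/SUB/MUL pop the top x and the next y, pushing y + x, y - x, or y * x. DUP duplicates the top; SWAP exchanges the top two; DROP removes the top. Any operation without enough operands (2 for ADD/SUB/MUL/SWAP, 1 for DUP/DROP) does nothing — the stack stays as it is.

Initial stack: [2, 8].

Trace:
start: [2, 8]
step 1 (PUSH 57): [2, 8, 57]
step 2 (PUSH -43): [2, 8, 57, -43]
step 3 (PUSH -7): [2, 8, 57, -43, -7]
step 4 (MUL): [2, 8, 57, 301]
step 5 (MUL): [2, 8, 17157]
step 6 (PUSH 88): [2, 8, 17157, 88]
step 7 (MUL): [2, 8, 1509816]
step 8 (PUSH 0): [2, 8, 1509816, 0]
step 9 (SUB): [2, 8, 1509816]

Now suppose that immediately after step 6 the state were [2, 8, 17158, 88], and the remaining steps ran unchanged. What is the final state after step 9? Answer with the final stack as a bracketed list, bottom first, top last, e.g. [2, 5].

state after step 6 := [2, 8, 17158, 88]
step 7 (MUL): [2, 8, 1509904]
step 8 (PUSH 0): [2, 8, 1509904, 0]
step 9 (SUB): [2, 8, 1509904]

[2, 8, 1509904]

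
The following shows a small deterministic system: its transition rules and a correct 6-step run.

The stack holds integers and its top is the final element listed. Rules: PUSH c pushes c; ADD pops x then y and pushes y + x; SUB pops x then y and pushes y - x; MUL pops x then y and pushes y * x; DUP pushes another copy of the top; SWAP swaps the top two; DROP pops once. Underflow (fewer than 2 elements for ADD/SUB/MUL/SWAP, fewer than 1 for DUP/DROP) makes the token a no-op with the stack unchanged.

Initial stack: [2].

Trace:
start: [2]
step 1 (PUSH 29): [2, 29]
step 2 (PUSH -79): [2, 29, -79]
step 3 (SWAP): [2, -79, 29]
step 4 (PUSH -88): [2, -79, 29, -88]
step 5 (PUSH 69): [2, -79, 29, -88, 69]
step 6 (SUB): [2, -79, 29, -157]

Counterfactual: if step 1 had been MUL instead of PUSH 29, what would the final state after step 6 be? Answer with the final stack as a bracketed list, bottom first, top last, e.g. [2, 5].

[-79, 2, -157]

(re-executing from step 1 with the substitution; state before step 1: [2])
step 1 (MUL): [2]
step 2 (PUSH -79): [2, -79]
step 3 (SWAP): [-79, 2]
step 4 (PUSH -88): [-79, 2, -88]
step 5 (PUSH 69): [-79, 2, -88, 69]
step 6 (SUB): [-79, 2, -157]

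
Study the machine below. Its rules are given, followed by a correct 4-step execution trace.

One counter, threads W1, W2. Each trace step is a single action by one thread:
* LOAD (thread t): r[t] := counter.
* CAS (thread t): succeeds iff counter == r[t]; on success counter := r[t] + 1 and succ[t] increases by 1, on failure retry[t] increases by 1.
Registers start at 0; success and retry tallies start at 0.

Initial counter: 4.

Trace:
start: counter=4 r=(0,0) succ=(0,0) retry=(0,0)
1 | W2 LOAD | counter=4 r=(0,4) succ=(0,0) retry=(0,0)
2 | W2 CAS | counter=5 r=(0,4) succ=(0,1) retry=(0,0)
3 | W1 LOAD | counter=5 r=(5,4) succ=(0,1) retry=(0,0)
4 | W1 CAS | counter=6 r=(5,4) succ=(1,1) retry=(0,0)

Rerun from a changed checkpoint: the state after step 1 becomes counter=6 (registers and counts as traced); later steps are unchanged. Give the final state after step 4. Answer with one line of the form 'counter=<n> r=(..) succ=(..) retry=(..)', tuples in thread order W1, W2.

state after step 1 := counter=6 r=(0,4) succ=(0,0) retry=(0,0)
2 | W2 CAS | counter=6 r=(0,4) succ=(0,0) retry=(0,1)
3 | W1 LOAD | counter=6 r=(6,4) succ=(0,0) retry=(0,1)
4 | W1 CAS | counter=7 r=(6,4) succ=(1,0) retry=(0,1)

counter=7 r=(6,4) succ=(1,0) retry=(0,1)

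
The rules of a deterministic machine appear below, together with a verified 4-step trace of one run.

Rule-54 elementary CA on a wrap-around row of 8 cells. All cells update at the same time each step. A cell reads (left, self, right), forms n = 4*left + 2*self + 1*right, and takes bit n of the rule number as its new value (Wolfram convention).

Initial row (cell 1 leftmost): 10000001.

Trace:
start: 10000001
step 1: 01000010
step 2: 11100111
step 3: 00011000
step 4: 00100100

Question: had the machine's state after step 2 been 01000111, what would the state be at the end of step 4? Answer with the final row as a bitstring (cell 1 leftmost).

00011101

state after step 2 := 01000111
step 3: 11101000
step 4: 00011101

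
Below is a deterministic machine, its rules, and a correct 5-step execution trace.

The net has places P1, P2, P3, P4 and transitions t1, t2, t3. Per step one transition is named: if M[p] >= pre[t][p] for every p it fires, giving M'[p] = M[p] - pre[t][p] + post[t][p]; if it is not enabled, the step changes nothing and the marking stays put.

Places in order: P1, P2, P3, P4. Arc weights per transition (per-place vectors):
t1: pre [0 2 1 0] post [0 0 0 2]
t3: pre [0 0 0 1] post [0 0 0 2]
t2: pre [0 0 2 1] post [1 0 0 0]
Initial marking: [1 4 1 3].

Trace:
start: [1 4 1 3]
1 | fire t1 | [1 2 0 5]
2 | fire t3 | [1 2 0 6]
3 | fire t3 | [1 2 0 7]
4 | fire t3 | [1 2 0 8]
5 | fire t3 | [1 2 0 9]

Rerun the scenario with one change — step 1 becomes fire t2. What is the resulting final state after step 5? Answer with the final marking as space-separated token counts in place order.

(re-executing from step 1 with the substitution; state before step 1: [1 4 1 3])
1 | fire t2 | [1 4 1 3]
2 | fire t3 | [1 4 1 4]
3 | fire t3 | [1 4 1 5]
4 | fire t3 | [1 4 1 6]
5 | fire t3 | [1 4 1 7]

1 4 1 7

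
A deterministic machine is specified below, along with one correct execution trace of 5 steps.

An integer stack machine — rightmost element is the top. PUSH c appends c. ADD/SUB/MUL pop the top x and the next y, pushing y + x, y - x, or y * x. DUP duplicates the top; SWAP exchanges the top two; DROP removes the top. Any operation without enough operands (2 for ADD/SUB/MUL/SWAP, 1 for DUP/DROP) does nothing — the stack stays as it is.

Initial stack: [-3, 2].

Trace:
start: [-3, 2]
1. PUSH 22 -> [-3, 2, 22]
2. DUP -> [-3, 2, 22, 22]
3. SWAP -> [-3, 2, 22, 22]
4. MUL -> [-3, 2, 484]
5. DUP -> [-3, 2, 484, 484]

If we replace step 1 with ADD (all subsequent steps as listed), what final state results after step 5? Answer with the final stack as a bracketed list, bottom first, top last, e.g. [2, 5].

(re-executing from step 1 with the substitution; state before step 1: [-3, 2])
1. ADD -> [-1]
2. DUP -> [-1, -1]
3. SWAP -> [-1, -1]
4. MUL -> [1]
5. DUP -> [1, 1]

[1, 1]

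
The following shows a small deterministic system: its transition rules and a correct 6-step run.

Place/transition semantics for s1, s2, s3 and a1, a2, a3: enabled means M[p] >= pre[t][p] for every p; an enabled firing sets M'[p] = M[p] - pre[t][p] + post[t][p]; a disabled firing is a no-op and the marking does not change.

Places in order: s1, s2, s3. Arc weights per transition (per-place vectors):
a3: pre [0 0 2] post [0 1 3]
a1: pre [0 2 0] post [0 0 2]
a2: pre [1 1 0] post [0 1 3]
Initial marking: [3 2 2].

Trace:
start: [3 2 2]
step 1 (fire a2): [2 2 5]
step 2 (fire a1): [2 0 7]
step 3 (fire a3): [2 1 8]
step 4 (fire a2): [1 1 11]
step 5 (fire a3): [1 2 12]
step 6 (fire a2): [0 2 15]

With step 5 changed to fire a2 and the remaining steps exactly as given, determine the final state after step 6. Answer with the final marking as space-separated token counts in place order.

(re-executing from step 5 with the substitution; state before step 5: [1 1 11])
step 5 (fire a2): [0 1 14]
step 6 (fire a2): [0 1 14]

0 1 14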